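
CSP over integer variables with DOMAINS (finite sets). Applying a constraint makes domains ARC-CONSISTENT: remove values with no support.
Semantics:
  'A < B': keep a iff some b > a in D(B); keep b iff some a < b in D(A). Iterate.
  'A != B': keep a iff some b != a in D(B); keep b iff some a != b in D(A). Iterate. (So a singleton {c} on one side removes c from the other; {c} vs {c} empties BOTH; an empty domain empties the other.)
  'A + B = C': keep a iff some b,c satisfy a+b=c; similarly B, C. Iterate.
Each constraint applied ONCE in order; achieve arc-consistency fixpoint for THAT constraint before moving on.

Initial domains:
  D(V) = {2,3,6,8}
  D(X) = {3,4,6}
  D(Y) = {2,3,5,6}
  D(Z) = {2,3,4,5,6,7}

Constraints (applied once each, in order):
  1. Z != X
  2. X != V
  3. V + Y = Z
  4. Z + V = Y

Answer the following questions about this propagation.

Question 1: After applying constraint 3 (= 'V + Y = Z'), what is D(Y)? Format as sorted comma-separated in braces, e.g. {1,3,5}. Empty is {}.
Answer: {2,3,5}

Derivation:
Constraint 1 (Z != X) on D(Z)={2,3,4,5,6,7} D(X)={3,4,6}: no change
Constraint 2 (X != V) on D(X)={3,4,6} D(V)={2,3,6,8}: no change
Constraint 3 (V + Y = Z) on D(V)={2,3,6,8} D(Y)={2,3,5,6} D(Z)={2,3,4,5,6,7}: V {2,3,6,8}->{2,3}; Y {2,3,5,6}->{2,3,5}; Z {2,3,4,5,6,7}->{4,5,6,7}
So after constraint 3: D(Y) = {2,3,5}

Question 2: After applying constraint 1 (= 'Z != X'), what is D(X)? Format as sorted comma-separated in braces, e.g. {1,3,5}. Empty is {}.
Answer: {3,4,6}

Derivation:
Constraint 1 (Z != X) on D(Z)={2,3,4,5,6,7} D(X)={3,4,6}: no change
So after constraint 1: D(X) = {3,4,6}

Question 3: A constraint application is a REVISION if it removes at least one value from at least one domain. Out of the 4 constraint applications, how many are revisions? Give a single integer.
Answer: 2

Derivation:
Constraint 1 (Z != X) on D(Z)={2,3,4,5,6,7} D(X)={3,4,6}: no change => not a revision
Constraint 2 (X != V) on D(X)={3,4,6} D(V)={2,3,6,8}: no change => not a revision
Constraint 3 (V + Y = Z) on D(V)={2,3,6,8} D(Y)={2,3,5,6} D(Z)={2,3,4,5,6,7}: V {2,3,6,8}->{2,3}; Y {2,3,5,6}->{2,3,5}; Z {2,3,4,5,6,7}->{4,5,6,7} => REVISION
Constraint 4 (Z + V = Y) on D(Z)={4,5,6,7} D(V)={2,3} D(Y)={2,3,5}: Z {4,5,6,7}->{}; V {2,3}->{}; Y {2,3,5}->{} => REVISION
Total revisions = 2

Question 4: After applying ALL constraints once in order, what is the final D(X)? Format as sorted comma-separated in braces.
Answer: {3,4,6}

Derivation:
Constraint 1 (Z != X) on D(Z)={2,3,4,5,6,7} D(X)={3,4,6}: no change
Constraint 2 (X != V) on D(X)={3,4,6} D(V)={2,3,6,8}: no change
Constraint 3 (V + Y = Z) on D(V)={2,3,6,8} D(Y)={2,3,5,6} D(Z)={2,3,4,5,6,7}: V {2,3,6,8}->{2,3}; Y {2,3,5,6}->{2,3,5}; Z {2,3,4,5,6,7}->{4,5,6,7}
Constraint 4 (Z + V = Y) on D(Z)={4,5,6,7} D(V)={2,3} D(Y)={2,3,5}: Z {4,5,6,7}->{}; V {2,3}->{}; Y {2,3,5}->{}
So after all 4 constraints: D(X) = {3,4,6}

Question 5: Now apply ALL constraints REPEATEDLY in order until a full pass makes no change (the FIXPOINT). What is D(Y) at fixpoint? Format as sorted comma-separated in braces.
pass 0 (initial): D(Y)={2,3,5,6}
pass 1: V {2,3,6,8}->{}; Y {2,3,5,6}->{}; Z {2,3,4,5,6,7}->{}
pass 2: X {3,4,6}->{}
pass 3: no change
Fixpoint after 3 passes: D(Y) = {}

Answer: {}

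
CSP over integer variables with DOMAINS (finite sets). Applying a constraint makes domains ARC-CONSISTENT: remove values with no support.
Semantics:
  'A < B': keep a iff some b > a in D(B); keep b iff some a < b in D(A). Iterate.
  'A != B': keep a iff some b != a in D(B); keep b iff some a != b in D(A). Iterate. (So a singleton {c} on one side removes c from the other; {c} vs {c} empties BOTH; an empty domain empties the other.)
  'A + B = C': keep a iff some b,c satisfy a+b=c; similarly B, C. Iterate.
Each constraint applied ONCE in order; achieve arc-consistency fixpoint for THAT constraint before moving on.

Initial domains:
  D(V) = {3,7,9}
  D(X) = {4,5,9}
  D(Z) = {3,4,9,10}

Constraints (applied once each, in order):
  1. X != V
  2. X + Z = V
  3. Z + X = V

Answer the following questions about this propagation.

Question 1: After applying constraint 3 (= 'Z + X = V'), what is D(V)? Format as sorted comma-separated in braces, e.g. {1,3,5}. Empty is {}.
Constraint 1 (X != V) on D(X)={4,5,9} D(V)={3,7,9}: no change
Constraint 2 (X + Z = V) on D(X)={4,5,9} D(Z)={3,4,9,10} D(V)={3,7,9}: X {4,5,9}->{4,5}; Z {3,4,9,10}->{3,4}; V {3,7,9}->{7,9}
Constraint 3 (Z + X = V) on D(Z)={3,4} D(X)={4,5} D(V)={7,9}: no change
So after constraint 3: D(V) = {7,9}

Answer: {7,9}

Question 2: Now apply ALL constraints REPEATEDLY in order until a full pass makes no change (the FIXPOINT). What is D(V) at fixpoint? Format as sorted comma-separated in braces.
pass 0 (initial): D(V)={3,7,9}
pass 1: V {3,7,9}->{7,9}; X {4,5,9}->{4,5}; Z {3,4,9,10}->{3,4}
pass 2: no change
Fixpoint after 2 passes: D(V) = {7,9}

Answer: {7,9}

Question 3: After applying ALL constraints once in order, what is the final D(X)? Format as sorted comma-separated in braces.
Constraint 1 (X != V) on D(X)={4,5,9} D(V)={3,7,9}: no change
Constraint 2 (X + Z = V) on D(X)={4,5,9} D(Z)={3,4,9,10} D(V)={3,7,9}: X {4,5,9}->{4,5}; Z {3,4,9,10}->{3,4}; V {3,7,9}->{7,9}
Constraint 3 (Z + X = V) on D(Z)={3,4} D(X)={4,5} D(V)={7,9}: no change
So after all 3 constraints: D(X) = {4,5}

Answer: {4,5}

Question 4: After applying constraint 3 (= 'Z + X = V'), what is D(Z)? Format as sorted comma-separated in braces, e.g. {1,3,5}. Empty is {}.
Constraint 1 (X != V) on D(X)={4,5,9} D(V)={3,7,9}: no change
Constraint 2 (X + Z = V) on D(X)={4,5,9} D(Z)={3,4,9,10} D(V)={3,7,9}: X {4,5,9}->{4,5}; Z {3,4,9,10}->{3,4}; V {3,7,9}->{7,9}
Constraint 3 (Z + X = V) on D(Z)={3,4} D(X)={4,5} D(V)={7,9}: no change
So after constraint 3: D(Z) = {3,4}

Answer: {3,4}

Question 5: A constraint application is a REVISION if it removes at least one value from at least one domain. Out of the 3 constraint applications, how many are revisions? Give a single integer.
Constraint 1 (X != V) on D(X)={4,5,9} D(V)={3,7,9}: no change => not a revision
Constraint 2 (X + Z = V) on D(X)={4,5,9} D(Z)={3,4,9,10} D(V)={3,7,9}: X {4,5,9}->{4,5}; Z {3,4,9,10}->{3,4}; V {3,7,9}->{7,9} => REVISION
Constraint 3 (Z + X = V) on D(Z)={3,4} D(X)={4,5} D(V)={7,9}: no change => not a revision
Total revisions = 1

Answer: 1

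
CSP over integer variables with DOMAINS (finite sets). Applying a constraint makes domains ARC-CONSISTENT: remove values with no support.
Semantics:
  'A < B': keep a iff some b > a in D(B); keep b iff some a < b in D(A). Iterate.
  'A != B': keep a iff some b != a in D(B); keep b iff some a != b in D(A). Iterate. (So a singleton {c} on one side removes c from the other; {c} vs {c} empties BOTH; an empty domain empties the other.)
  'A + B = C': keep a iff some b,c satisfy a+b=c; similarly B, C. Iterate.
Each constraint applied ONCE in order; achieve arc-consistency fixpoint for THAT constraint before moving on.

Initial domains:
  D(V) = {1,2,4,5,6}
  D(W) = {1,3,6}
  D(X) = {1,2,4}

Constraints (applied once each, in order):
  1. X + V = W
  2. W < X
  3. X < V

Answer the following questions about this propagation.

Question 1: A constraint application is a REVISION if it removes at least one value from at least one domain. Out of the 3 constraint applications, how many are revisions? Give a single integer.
Constraint 1 (X + V = W) on D(X)={1,2,4} D(V)={1,2,4,5,6} D(W)={1,3,6}: V {1,2,4,5,6}->{1,2,4,5}; W {1,3,6}->{3,6} => REVISION
Constraint 2 (W < X) on D(W)={3,6} D(X)={1,2,4}: W {3,6}->{3}; X {1,2,4}->{4} => REVISION
Constraint 3 (X < V) on D(X)={4} D(V)={1,2,4,5}: V {1,2,4,5}->{5} => REVISION
Total revisions = 3

Answer: 3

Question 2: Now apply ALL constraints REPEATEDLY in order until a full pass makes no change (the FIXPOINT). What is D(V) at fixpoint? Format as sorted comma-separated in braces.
Answer: {}

Derivation:
pass 0 (initial): D(V)={1,2,4,5,6}
pass 1: V {1,2,4,5,6}->{5}; W {1,3,6}->{3}; X {1,2,4}->{4}
pass 2: V {5}->{}; W {3}->{}; X {4}->{}
pass 3: no change
Fixpoint after 3 passes: D(V) = {}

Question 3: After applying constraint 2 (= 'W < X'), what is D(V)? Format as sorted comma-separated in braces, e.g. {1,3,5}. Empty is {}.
Answer: {1,2,4,5}

Derivation:
Constraint 1 (X + V = W) on D(X)={1,2,4} D(V)={1,2,4,5,6} D(W)={1,3,6}: V {1,2,4,5,6}->{1,2,4,5}; W {1,3,6}->{3,6}
Constraint 2 (W < X) on D(W)={3,6} D(X)={1,2,4}: W {3,6}->{3}; X {1,2,4}->{4}
So after constraint 2: D(V) = {1,2,4,5}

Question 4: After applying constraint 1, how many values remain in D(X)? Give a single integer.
Constraint 1 (X + V = W) on D(X)={1,2,4} D(V)={1,2,4,5,6} D(W)={1,3,6}: V {1,2,4,5,6}->{1,2,4,5}; W {1,3,6}->{3,6}
So after constraint 1: D(X)={1,2,4}, size = 3

Answer: 3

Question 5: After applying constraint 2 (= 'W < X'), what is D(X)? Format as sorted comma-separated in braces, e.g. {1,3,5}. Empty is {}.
Answer: {4}

Derivation:
Constraint 1 (X + V = W) on D(X)={1,2,4} D(V)={1,2,4,5,6} D(W)={1,3,6}: V {1,2,4,5,6}->{1,2,4,5}; W {1,3,6}->{3,6}
Constraint 2 (W < X) on D(W)={3,6} D(X)={1,2,4}: W {3,6}->{3}; X {1,2,4}->{4}
So after constraint 2: D(X) = {4}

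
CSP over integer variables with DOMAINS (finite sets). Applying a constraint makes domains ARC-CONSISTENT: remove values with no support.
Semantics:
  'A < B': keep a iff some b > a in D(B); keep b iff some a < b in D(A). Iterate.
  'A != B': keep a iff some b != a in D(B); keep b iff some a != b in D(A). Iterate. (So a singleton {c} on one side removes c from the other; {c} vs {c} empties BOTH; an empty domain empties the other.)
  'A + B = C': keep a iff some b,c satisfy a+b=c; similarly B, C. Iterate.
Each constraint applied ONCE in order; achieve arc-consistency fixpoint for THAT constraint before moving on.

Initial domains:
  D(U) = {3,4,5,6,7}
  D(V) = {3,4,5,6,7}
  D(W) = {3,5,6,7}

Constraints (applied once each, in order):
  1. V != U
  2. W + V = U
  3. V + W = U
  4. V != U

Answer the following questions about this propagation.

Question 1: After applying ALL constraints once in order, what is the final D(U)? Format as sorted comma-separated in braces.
Constraint 1 (V != U) on D(V)={3,4,5,6,7} D(U)={3,4,5,6,7}: no change
Constraint 2 (W + V = U) on D(W)={3,5,6,7} D(V)={3,4,5,6,7} D(U)={3,4,5,6,7}: W {3,5,6,7}->{3}; V {3,4,5,6,7}->{3,4}; U {3,4,5,6,7}->{6,7}
Constraint 3 (V + W = U) on D(V)={3,4} D(W)={3} D(U)={6,7}: no change
Constraint 4 (V != U) on D(V)={3,4} D(U)={6,7}: no change
So after all 4 constraints: D(U) = {6,7}

Answer: {6,7}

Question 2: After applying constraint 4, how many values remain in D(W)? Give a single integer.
Answer: 1

Derivation:
Constraint 1 (V != U) on D(V)={3,4,5,6,7} D(U)={3,4,5,6,7}: no change
Constraint 2 (W + V = U) on D(W)={3,5,6,7} D(V)={3,4,5,6,7} D(U)={3,4,5,6,7}: W {3,5,6,7}->{3}; V {3,4,5,6,7}->{3,4}; U {3,4,5,6,7}->{6,7}
Constraint 3 (V + W = U) on D(V)={3,4} D(W)={3} D(U)={6,7}: no change
Constraint 4 (V != U) on D(V)={3,4} D(U)={6,7}: no change
So after constraint 4: D(W)={3}, size = 1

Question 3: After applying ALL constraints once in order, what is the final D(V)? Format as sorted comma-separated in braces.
Constraint 1 (V != U) on D(V)={3,4,5,6,7} D(U)={3,4,5,6,7}: no change
Constraint 2 (W + V = U) on D(W)={3,5,6,7} D(V)={3,4,5,6,7} D(U)={3,4,5,6,7}: W {3,5,6,7}->{3}; V {3,4,5,6,7}->{3,4}; U {3,4,5,6,7}->{6,7}
Constraint 3 (V + W = U) on D(V)={3,4} D(W)={3} D(U)={6,7}: no change
Constraint 4 (V != U) on D(V)={3,4} D(U)={6,7}: no change
So after all 4 constraints: D(V) = {3,4}

Answer: {3,4}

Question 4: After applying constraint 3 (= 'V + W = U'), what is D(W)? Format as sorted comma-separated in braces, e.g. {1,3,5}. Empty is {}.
Answer: {3}

Derivation:
Constraint 1 (V != U) on D(V)={3,4,5,6,7} D(U)={3,4,5,6,7}: no change
Constraint 2 (W + V = U) on D(W)={3,5,6,7} D(V)={3,4,5,6,7} D(U)={3,4,5,6,7}: W {3,5,6,7}->{3}; V {3,4,5,6,7}->{3,4}; U {3,4,5,6,7}->{6,7}
Constraint 3 (V + W = U) on D(V)={3,4} D(W)={3} D(U)={6,7}: no change
So after constraint 3: D(W) = {3}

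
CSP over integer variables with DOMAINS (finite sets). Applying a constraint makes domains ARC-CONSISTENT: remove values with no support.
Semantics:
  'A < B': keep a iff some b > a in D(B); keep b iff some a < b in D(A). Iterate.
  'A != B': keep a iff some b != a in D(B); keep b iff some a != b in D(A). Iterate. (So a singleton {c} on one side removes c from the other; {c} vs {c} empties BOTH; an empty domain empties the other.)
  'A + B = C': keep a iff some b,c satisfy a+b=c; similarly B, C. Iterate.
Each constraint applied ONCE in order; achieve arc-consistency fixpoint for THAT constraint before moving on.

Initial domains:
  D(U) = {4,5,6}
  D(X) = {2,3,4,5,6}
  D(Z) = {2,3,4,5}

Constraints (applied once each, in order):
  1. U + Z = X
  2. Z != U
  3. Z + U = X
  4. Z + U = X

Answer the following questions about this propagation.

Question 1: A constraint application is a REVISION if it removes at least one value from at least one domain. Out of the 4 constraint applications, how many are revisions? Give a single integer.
Constraint 1 (U + Z = X) on D(U)={4,5,6} D(Z)={2,3,4,5} D(X)={2,3,4,5,6}: U {4,5,6}->{4}; Z {2,3,4,5}->{2}; X {2,3,4,5,6}->{6} => REVISION
Constraint 2 (Z != U) on D(Z)={2} D(U)={4}: no change => not a revision
Constraint 3 (Z + U = X) on D(Z)={2} D(U)={4} D(X)={6}: no change => not a revision
Constraint 4 (Z + U = X) on D(Z)={2} D(U)={4} D(X)={6}: no change => not a revision
Total revisions = 1

Answer: 1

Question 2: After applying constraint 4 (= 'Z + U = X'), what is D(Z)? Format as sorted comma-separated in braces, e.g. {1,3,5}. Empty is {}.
Answer: {2}

Derivation:
Constraint 1 (U + Z = X) on D(U)={4,5,6} D(Z)={2,3,4,5} D(X)={2,3,4,5,6}: U {4,5,6}->{4}; Z {2,3,4,5}->{2}; X {2,3,4,5,6}->{6}
Constraint 2 (Z != U) on D(Z)={2} D(U)={4}: no change
Constraint 3 (Z + U = X) on D(Z)={2} D(U)={4} D(X)={6}: no change
Constraint 4 (Z + U = X) on D(Z)={2} D(U)={4} D(X)={6}: no change
So after constraint 4: D(Z) = {2}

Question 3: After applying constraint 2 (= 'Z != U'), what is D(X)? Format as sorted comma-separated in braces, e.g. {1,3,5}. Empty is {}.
Answer: {6}

Derivation:
Constraint 1 (U + Z = X) on D(U)={4,5,6} D(Z)={2,3,4,5} D(X)={2,3,4,5,6}: U {4,5,6}->{4}; Z {2,3,4,5}->{2}; X {2,3,4,5,6}->{6}
Constraint 2 (Z != U) on D(Z)={2} D(U)={4}: no change
So after constraint 2: D(X) = {6}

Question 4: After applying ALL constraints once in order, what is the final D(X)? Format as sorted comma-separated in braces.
Answer: {6}

Derivation:
Constraint 1 (U + Z = X) on D(U)={4,5,6} D(Z)={2,3,4,5} D(X)={2,3,4,5,6}: U {4,5,6}->{4}; Z {2,3,4,5}->{2}; X {2,3,4,5,6}->{6}
Constraint 2 (Z != U) on D(Z)={2} D(U)={4}: no change
Constraint 3 (Z + U = X) on D(Z)={2} D(U)={4} D(X)={6}: no change
Constraint 4 (Z + U = X) on D(Z)={2} D(U)={4} D(X)={6}: no change
So after all 4 constraints: D(X) = {6}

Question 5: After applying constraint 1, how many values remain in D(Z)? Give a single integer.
Constraint 1 (U + Z = X) on D(U)={4,5,6} D(Z)={2,3,4,5} D(X)={2,3,4,5,6}: U {4,5,6}->{4}; Z {2,3,4,5}->{2}; X {2,3,4,5,6}->{6}
So after constraint 1: D(Z)={2}, size = 1

Answer: 1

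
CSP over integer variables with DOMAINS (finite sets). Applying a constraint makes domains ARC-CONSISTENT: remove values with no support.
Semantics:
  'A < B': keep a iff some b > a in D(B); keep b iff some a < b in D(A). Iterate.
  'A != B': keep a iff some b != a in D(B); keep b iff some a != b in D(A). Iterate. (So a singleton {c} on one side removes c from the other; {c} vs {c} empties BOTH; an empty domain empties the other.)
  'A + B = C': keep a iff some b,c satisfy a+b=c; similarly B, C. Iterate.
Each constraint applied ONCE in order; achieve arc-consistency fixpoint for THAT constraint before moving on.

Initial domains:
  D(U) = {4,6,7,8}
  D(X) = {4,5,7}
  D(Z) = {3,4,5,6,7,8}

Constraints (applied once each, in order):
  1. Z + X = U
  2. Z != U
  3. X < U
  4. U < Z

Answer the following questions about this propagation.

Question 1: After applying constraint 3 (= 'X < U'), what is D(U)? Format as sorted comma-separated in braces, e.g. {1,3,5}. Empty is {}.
Constraint 1 (Z + X = U) on D(Z)={3,4,5,6,7,8} D(X)={4,5,7} D(U)={4,6,7,8}: Z {3,4,5,6,7,8}->{3,4}; X {4,5,7}->{4,5}; U {4,6,7,8}->{7,8}
Constraint 2 (Z != U) on D(Z)={3,4} D(U)={7,8}: no change
Constraint 3 (X < U) on D(X)={4,5} D(U)={7,8}: no change
So after constraint 3: D(U) = {7,8}

Answer: {7,8}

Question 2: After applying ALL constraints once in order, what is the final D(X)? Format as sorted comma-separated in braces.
Answer: {4,5}

Derivation:
Constraint 1 (Z + X = U) on D(Z)={3,4,5,6,7,8} D(X)={4,5,7} D(U)={4,6,7,8}: Z {3,4,5,6,7,8}->{3,4}; X {4,5,7}->{4,5}; U {4,6,7,8}->{7,8}
Constraint 2 (Z != U) on D(Z)={3,4} D(U)={7,8}: no change
Constraint 3 (X < U) on D(X)={4,5} D(U)={7,8}: no change
Constraint 4 (U < Z) on D(U)={7,8} D(Z)={3,4}: U {7,8}->{}; Z {3,4}->{}
So after all 4 constraints: D(X) = {4,5}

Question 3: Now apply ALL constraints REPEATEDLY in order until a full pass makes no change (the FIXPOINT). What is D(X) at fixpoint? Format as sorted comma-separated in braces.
Answer: {}

Derivation:
pass 0 (initial): D(X)={4,5,7}
pass 1: U {4,6,7,8}->{}; X {4,5,7}->{4,5}; Z {3,4,5,6,7,8}->{}
pass 2: X {4,5}->{}
pass 3: no change
Fixpoint after 3 passes: D(X) = {}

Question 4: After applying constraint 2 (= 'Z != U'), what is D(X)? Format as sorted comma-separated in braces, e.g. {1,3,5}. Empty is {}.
Constraint 1 (Z + X = U) on D(Z)={3,4,5,6,7,8} D(X)={4,5,7} D(U)={4,6,7,8}: Z {3,4,5,6,7,8}->{3,4}; X {4,5,7}->{4,5}; U {4,6,7,8}->{7,8}
Constraint 2 (Z != U) on D(Z)={3,4} D(U)={7,8}: no change
So after constraint 2: D(X) = {4,5}

Answer: {4,5}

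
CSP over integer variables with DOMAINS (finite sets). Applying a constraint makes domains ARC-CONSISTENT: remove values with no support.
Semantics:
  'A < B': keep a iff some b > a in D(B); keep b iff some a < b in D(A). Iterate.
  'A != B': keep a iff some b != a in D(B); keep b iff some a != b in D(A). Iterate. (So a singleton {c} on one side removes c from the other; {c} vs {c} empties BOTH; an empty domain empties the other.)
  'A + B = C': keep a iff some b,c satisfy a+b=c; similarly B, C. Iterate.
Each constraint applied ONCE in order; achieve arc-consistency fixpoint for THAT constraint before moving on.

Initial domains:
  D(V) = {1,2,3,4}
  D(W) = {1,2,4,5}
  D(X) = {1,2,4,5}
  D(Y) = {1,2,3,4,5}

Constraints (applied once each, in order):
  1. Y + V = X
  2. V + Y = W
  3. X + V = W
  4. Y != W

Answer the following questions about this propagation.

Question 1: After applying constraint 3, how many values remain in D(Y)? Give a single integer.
Answer: 4

Derivation:
Constraint 1 (Y + V = X) on D(Y)={1,2,3,4,5} D(V)={1,2,3,4} D(X)={1,2,4,5}: Y {1,2,3,4,5}->{1,2,3,4}; X {1,2,4,5}->{2,4,5}
Constraint 2 (V + Y = W) on D(V)={1,2,3,4} D(Y)={1,2,3,4} D(W)={1,2,4,5}: W {1,2,4,5}->{2,4,5}
Constraint 3 (X + V = W) on D(X)={2,4,5} D(V)={1,2,3,4} D(W)={2,4,5}: X {2,4,5}->{2,4}; V {1,2,3,4}->{1,2,3}; W {2,4,5}->{4,5}
So after constraint 3: D(Y)={1,2,3,4}, size = 4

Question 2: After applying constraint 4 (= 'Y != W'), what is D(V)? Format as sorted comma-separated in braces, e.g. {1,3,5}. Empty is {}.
Answer: {1,2,3}

Derivation:
Constraint 1 (Y + V = X) on D(Y)={1,2,3,4,5} D(V)={1,2,3,4} D(X)={1,2,4,5}: Y {1,2,3,4,5}->{1,2,3,4}; X {1,2,4,5}->{2,4,5}
Constraint 2 (V + Y = W) on D(V)={1,2,3,4} D(Y)={1,2,3,4} D(W)={1,2,4,5}: W {1,2,4,5}->{2,4,5}
Constraint 3 (X + V = W) on D(X)={2,4,5} D(V)={1,2,3,4} D(W)={2,4,5}: X {2,4,5}->{2,4}; V {1,2,3,4}->{1,2,3}; W {2,4,5}->{4,5}
Constraint 4 (Y != W) on D(Y)={1,2,3,4} D(W)={4,5}: no change
So after constraint 4: D(V) = {1,2,3}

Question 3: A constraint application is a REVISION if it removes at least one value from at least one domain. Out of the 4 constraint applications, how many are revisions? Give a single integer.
Answer: 3

Derivation:
Constraint 1 (Y + V = X) on D(Y)={1,2,3,4,5} D(V)={1,2,3,4} D(X)={1,2,4,5}: Y {1,2,3,4,5}->{1,2,3,4}; X {1,2,4,5}->{2,4,5} => REVISION
Constraint 2 (V + Y = W) on D(V)={1,2,3,4} D(Y)={1,2,3,4} D(W)={1,2,4,5}: W {1,2,4,5}->{2,4,5} => REVISION
Constraint 3 (X + V = W) on D(X)={2,4,5} D(V)={1,2,3,4} D(W)={2,4,5}: X {2,4,5}->{2,4}; V {1,2,3,4}->{1,2,3}; W {2,4,5}->{4,5} => REVISION
Constraint 4 (Y != W) on D(Y)={1,2,3,4} D(W)={4,5}: no change => not a revision
Total revisions = 3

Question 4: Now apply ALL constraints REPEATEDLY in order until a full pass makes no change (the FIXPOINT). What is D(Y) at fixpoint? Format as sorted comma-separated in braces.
Answer: {1,2,3}

Derivation:
pass 0 (initial): D(Y)={1,2,3,4,5}
pass 1: V {1,2,3,4}->{1,2,3}; W {1,2,4,5}->{4,5}; X {1,2,4,5}->{2,4}; Y {1,2,3,4,5}->{1,2,3,4}
pass 2: Y {1,2,3,4}->{1,2,3}
pass 3: no change
Fixpoint after 3 passes: D(Y) = {1,2,3}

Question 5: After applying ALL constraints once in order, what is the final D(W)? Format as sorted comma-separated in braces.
Constraint 1 (Y + V = X) on D(Y)={1,2,3,4,5} D(V)={1,2,3,4} D(X)={1,2,4,5}: Y {1,2,3,4,5}->{1,2,3,4}; X {1,2,4,5}->{2,4,5}
Constraint 2 (V + Y = W) on D(V)={1,2,3,4} D(Y)={1,2,3,4} D(W)={1,2,4,5}: W {1,2,4,5}->{2,4,5}
Constraint 3 (X + V = W) on D(X)={2,4,5} D(V)={1,2,3,4} D(W)={2,4,5}: X {2,4,5}->{2,4}; V {1,2,3,4}->{1,2,3}; W {2,4,5}->{4,5}
Constraint 4 (Y != W) on D(Y)={1,2,3,4} D(W)={4,5}: no change
So after all 4 constraints: D(W) = {4,5}

Answer: {4,5}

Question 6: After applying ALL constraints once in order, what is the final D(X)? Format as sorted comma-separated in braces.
Answer: {2,4}

Derivation:
Constraint 1 (Y + V = X) on D(Y)={1,2,3,4,5} D(V)={1,2,3,4} D(X)={1,2,4,5}: Y {1,2,3,4,5}->{1,2,3,4}; X {1,2,4,5}->{2,4,5}
Constraint 2 (V + Y = W) on D(V)={1,2,3,4} D(Y)={1,2,3,4} D(W)={1,2,4,5}: W {1,2,4,5}->{2,4,5}
Constraint 3 (X + V = W) on D(X)={2,4,5} D(V)={1,2,3,4} D(W)={2,4,5}: X {2,4,5}->{2,4}; V {1,2,3,4}->{1,2,3}; W {2,4,5}->{4,5}
Constraint 4 (Y != W) on D(Y)={1,2,3,4} D(W)={4,5}: no change
So after all 4 constraints: D(X) = {2,4}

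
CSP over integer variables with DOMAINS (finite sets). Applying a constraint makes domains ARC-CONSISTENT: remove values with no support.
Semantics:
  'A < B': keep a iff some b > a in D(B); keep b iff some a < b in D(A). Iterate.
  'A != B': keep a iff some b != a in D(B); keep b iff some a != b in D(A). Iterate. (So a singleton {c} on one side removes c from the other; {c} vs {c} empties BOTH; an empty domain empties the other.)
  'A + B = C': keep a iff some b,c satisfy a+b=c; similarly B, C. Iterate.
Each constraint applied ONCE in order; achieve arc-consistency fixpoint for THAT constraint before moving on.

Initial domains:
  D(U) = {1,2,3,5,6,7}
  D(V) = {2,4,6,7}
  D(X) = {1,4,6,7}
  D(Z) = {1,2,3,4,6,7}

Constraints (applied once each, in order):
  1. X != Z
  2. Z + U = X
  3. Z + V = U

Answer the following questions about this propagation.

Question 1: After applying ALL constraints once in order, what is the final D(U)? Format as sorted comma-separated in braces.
Constraint 1 (X != Z) on D(X)={1,4,6,7} D(Z)={1,2,3,4,6,7}: no change
Constraint 2 (Z + U = X) on D(Z)={1,2,3,4,6,7} D(U)={1,2,3,5,6,7} D(X)={1,4,6,7}: Z {1,2,3,4,6,7}->{1,2,3,4,6}; U {1,2,3,5,6,7}->{1,2,3,5,6}; X {1,4,6,7}->{4,6,7}
Constraint 3 (Z + V = U) on D(Z)={1,2,3,4,6} D(V)={2,4,6,7} D(U)={1,2,3,5,6}: Z {1,2,3,4,6}->{1,2,3,4}; V {2,4,6,7}->{2,4}; U {1,2,3,5,6}->{3,5,6}
So after all 3 constraints: D(U) = {3,5,6}

Answer: {3,5,6}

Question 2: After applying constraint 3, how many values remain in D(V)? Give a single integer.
Answer: 2

Derivation:
Constraint 1 (X != Z) on D(X)={1,4,6,7} D(Z)={1,2,3,4,6,7}: no change
Constraint 2 (Z + U = X) on D(Z)={1,2,3,4,6,7} D(U)={1,2,3,5,6,7} D(X)={1,4,6,7}: Z {1,2,3,4,6,7}->{1,2,3,4,6}; U {1,2,3,5,6,7}->{1,2,3,5,6}; X {1,4,6,7}->{4,6,7}
Constraint 3 (Z + V = U) on D(Z)={1,2,3,4,6} D(V)={2,4,6,7} D(U)={1,2,3,5,6}: Z {1,2,3,4,6}->{1,2,3,4}; V {2,4,6,7}->{2,4}; U {1,2,3,5,6}->{3,5,6}
So after constraint 3: D(V)={2,4}, size = 2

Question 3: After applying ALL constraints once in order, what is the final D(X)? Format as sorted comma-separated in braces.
Answer: {4,6,7}

Derivation:
Constraint 1 (X != Z) on D(X)={1,4,6,7} D(Z)={1,2,3,4,6,7}: no change
Constraint 2 (Z + U = X) on D(Z)={1,2,3,4,6,7} D(U)={1,2,3,5,6,7} D(X)={1,4,6,7}: Z {1,2,3,4,6,7}->{1,2,3,4,6}; U {1,2,3,5,6,7}->{1,2,3,5,6}; X {1,4,6,7}->{4,6,7}
Constraint 3 (Z + V = U) on D(Z)={1,2,3,4,6} D(V)={2,4,6,7} D(U)={1,2,3,5,6}: Z {1,2,3,4,6}->{1,2,3,4}; V {2,4,6,7}->{2,4}; U {1,2,3,5,6}->{3,5,6}
So after all 3 constraints: D(X) = {4,6,7}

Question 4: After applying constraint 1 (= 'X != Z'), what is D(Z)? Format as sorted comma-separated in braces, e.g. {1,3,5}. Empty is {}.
Answer: {1,2,3,4,6,7}

Derivation:
Constraint 1 (X != Z) on D(X)={1,4,6,7} D(Z)={1,2,3,4,6,7}: no change
So after constraint 1: D(Z) = {1,2,3,4,6,7}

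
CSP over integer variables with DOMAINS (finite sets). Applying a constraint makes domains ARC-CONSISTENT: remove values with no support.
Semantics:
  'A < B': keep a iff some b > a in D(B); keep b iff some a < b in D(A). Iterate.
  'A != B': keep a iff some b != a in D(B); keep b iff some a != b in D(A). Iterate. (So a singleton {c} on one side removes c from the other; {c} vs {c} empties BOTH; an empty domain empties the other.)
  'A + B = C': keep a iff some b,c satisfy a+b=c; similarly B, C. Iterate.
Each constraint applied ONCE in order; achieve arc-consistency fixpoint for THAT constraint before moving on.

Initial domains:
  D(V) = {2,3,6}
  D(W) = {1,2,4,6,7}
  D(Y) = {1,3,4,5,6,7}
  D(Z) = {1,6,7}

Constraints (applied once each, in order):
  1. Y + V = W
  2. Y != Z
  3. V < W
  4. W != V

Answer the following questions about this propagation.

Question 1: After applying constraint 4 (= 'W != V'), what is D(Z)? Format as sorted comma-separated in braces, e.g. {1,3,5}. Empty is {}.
Answer: {1,6,7}

Derivation:
Constraint 1 (Y + V = W) on D(Y)={1,3,4,5,6,7} D(V)={2,3,6} D(W)={1,2,4,6,7}: Y {1,3,4,5,6,7}->{1,3,4,5}; W {1,2,4,6,7}->{4,6,7}
Constraint 2 (Y != Z) on D(Y)={1,3,4,5} D(Z)={1,6,7}: no change
Constraint 3 (V < W) on D(V)={2,3,6} D(W)={4,6,7}: no change
Constraint 4 (W != V) on D(W)={4,6,7} D(V)={2,3,6}: no change
So after constraint 4: D(Z) = {1,6,7}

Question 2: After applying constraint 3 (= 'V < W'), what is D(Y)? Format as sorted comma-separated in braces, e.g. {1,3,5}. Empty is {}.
Constraint 1 (Y + V = W) on D(Y)={1,3,4,5,6,7} D(V)={2,3,6} D(W)={1,2,4,6,7}: Y {1,3,4,5,6,7}->{1,3,4,5}; W {1,2,4,6,7}->{4,6,7}
Constraint 2 (Y != Z) on D(Y)={1,3,4,5} D(Z)={1,6,7}: no change
Constraint 3 (V < W) on D(V)={2,3,6} D(W)={4,6,7}: no change
So after constraint 3: D(Y) = {1,3,4,5}

Answer: {1,3,4,5}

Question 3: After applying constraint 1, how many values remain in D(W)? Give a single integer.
Answer: 3

Derivation:
Constraint 1 (Y + V = W) on D(Y)={1,3,4,5,6,7} D(V)={2,3,6} D(W)={1,2,4,6,7}: Y {1,3,4,5,6,7}->{1,3,4,5}; W {1,2,4,6,7}->{4,6,7}
So after constraint 1: D(W)={4,6,7}, size = 3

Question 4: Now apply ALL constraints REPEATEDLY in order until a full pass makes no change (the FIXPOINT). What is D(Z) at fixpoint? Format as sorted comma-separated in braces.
pass 0 (initial): D(Z)={1,6,7}
pass 1: W {1,2,4,6,7}->{4,6,7}; Y {1,3,4,5,6,7}->{1,3,4,5}
pass 2: no change
Fixpoint after 2 passes: D(Z) = {1,6,7}

Answer: {1,6,7}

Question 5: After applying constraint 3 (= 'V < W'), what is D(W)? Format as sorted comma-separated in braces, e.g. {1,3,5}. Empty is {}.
Constraint 1 (Y + V = W) on D(Y)={1,3,4,5,6,7} D(V)={2,3,6} D(W)={1,2,4,6,7}: Y {1,3,4,5,6,7}->{1,3,4,5}; W {1,2,4,6,7}->{4,6,7}
Constraint 2 (Y != Z) on D(Y)={1,3,4,5} D(Z)={1,6,7}: no change
Constraint 3 (V < W) on D(V)={2,3,6} D(W)={4,6,7}: no change
So after constraint 3: D(W) = {4,6,7}

Answer: {4,6,7}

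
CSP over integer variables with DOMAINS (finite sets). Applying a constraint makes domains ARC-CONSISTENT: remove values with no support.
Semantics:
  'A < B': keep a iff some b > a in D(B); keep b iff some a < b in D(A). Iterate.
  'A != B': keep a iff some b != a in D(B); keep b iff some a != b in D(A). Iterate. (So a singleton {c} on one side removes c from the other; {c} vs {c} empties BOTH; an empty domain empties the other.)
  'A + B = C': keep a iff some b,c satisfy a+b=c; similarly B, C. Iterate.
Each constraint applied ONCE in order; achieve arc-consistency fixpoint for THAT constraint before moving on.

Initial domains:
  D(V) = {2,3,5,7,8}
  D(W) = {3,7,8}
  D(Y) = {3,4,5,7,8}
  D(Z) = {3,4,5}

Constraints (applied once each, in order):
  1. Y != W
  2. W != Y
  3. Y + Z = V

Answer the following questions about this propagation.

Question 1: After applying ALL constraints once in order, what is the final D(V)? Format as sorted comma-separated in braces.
Constraint 1 (Y != W) on D(Y)={3,4,5,7,8} D(W)={3,7,8}: no change
Constraint 2 (W != Y) on D(W)={3,7,8} D(Y)={3,4,5,7,8}: no change
Constraint 3 (Y + Z = V) on D(Y)={3,4,5,7,8} D(Z)={3,4,5} D(V)={2,3,5,7,8}: Y {3,4,5,7,8}->{3,4,5}; V {2,3,5,7,8}->{7,8}
So after all 3 constraints: D(V) = {7,8}

Answer: {7,8}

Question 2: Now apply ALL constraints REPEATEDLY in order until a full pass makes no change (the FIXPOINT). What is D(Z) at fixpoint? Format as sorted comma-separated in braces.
pass 0 (initial): D(Z)={3,4,5}
pass 1: V {2,3,5,7,8}->{7,8}; Y {3,4,5,7,8}->{3,4,5}
pass 2: no change
Fixpoint after 2 passes: D(Z) = {3,4,5}

Answer: {3,4,5}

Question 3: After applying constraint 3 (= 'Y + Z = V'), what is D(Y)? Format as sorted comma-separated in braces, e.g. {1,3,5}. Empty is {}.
Answer: {3,4,5}

Derivation:
Constraint 1 (Y != W) on D(Y)={3,4,5,7,8} D(W)={3,7,8}: no change
Constraint 2 (W != Y) on D(W)={3,7,8} D(Y)={3,4,5,7,8}: no change
Constraint 3 (Y + Z = V) on D(Y)={3,4,5,7,8} D(Z)={3,4,5} D(V)={2,3,5,7,8}: Y {3,4,5,7,8}->{3,4,5}; V {2,3,5,7,8}->{7,8}
So after constraint 3: D(Y) = {3,4,5}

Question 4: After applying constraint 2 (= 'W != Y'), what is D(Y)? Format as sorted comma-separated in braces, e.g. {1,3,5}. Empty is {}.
Answer: {3,4,5,7,8}

Derivation:
Constraint 1 (Y != W) on D(Y)={3,4,5,7,8} D(W)={3,7,8}: no change
Constraint 2 (W != Y) on D(W)={3,7,8} D(Y)={3,4,5,7,8}: no change
So after constraint 2: D(Y) = {3,4,5,7,8}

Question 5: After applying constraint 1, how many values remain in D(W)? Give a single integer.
Answer: 3

Derivation:
Constraint 1 (Y != W) on D(Y)={3,4,5,7,8} D(W)={3,7,8}: no change
So after constraint 1: D(W)={3,7,8}, size = 3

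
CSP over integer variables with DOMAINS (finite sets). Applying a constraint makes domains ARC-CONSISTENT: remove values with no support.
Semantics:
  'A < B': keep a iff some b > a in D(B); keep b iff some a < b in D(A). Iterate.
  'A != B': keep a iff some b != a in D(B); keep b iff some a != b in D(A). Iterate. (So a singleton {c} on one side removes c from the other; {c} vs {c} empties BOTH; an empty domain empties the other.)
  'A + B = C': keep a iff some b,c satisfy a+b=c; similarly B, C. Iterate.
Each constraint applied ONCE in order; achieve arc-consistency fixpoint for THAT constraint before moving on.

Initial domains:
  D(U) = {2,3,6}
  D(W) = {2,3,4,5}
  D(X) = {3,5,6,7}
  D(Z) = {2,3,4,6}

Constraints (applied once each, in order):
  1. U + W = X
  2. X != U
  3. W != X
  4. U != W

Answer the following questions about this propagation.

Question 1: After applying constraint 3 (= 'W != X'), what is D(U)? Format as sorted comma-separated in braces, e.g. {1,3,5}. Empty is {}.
Answer: {2,3}

Derivation:
Constraint 1 (U + W = X) on D(U)={2,3,6} D(W)={2,3,4,5} D(X)={3,5,6,7}: U {2,3,6}->{2,3}; X {3,5,6,7}->{5,6,7}
Constraint 2 (X != U) on D(X)={5,6,7} D(U)={2,3}: no change
Constraint 3 (W != X) on D(W)={2,3,4,5} D(X)={5,6,7}: no change
So after constraint 3: D(U) = {2,3}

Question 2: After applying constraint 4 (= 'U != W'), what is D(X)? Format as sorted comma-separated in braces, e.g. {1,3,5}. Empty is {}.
Answer: {5,6,7}

Derivation:
Constraint 1 (U + W = X) on D(U)={2,3,6} D(W)={2,3,4,5} D(X)={3,5,6,7}: U {2,3,6}->{2,3}; X {3,5,6,7}->{5,6,7}
Constraint 2 (X != U) on D(X)={5,6,7} D(U)={2,3}: no change
Constraint 3 (W != X) on D(W)={2,3,4,5} D(X)={5,6,7}: no change
Constraint 4 (U != W) on D(U)={2,3} D(W)={2,3,4,5}: no change
So after constraint 4: D(X) = {5,6,7}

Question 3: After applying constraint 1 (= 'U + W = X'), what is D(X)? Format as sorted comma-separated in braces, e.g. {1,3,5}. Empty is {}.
Constraint 1 (U + W = X) on D(U)={2,3,6} D(W)={2,3,4,5} D(X)={3,5,6,7}: U {2,3,6}->{2,3}; X {3,5,6,7}->{5,6,7}
So after constraint 1: D(X) = {5,6,7}

Answer: {5,6,7}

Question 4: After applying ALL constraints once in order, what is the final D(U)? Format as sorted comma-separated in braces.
Constraint 1 (U + W = X) on D(U)={2,3,6} D(W)={2,3,4,5} D(X)={3,5,6,7}: U {2,3,6}->{2,3}; X {3,5,6,7}->{5,6,7}
Constraint 2 (X != U) on D(X)={5,6,7} D(U)={2,3}: no change
Constraint 3 (W != X) on D(W)={2,3,4,5} D(X)={5,6,7}: no change
Constraint 4 (U != W) on D(U)={2,3} D(W)={2,3,4,5}: no change
So after all 4 constraints: D(U) = {2,3}

Answer: {2,3}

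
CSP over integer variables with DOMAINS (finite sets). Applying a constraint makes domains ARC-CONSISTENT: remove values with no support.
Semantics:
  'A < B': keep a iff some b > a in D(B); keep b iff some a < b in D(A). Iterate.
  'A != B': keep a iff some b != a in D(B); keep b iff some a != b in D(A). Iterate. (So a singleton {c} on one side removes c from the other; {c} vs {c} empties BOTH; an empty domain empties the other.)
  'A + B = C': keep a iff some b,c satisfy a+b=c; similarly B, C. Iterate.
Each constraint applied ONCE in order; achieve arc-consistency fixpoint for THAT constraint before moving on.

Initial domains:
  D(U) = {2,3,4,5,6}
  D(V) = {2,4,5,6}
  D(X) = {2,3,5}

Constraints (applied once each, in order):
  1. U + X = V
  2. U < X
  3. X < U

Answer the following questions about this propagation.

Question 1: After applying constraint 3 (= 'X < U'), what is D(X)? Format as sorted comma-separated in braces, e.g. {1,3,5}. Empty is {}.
Constraint 1 (U + X = V) on D(U)={2,3,4,5,6} D(X)={2,3,5} D(V)={2,4,5,6}: U {2,3,4,5,6}->{2,3,4}; X {2,3,5}->{2,3}; V {2,4,5,6}->{4,5,6}
Constraint 2 (U < X) on D(U)={2,3,4} D(X)={2,3}: U {2,3,4}->{2}; X {2,3}->{3}
Constraint 3 (X < U) on D(X)={3} D(U)={2}: X {3}->{}; U {2}->{}
So after constraint 3: D(X) = {}

Answer: {}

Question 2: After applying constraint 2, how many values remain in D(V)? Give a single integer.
Answer: 3

Derivation:
Constraint 1 (U + X = V) on D(U)={2,3,4,5,6} D(X)={2,3,5} D(V)={2,4,5,6}: U {2,3,4,5,6}->{2,3,4}; X {2,3,5}->{2,3}; V {2,4,5,6}->{4,5,6}
Constraint 2 (U < X) on D(U)={2,3,4} D(X)={2,3}: U {2,3,4}->{2}; X {2,3}->{3}
So after constraint 2: D(V)={4,5,6}, size = 3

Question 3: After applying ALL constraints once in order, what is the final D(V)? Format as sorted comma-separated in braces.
Constraint 1 (U + X = V) on D(U)={2,3,4,5,6} D(X)={2,3,5} D(V)={2,4,5,6}: U {2,3,4,5,6}->{2,3,4}; X {2,3,5}->{2,3}; V {2,4,5,6}->{4,5,6}
Constraint 2 (U < X) on D(U)={2,3,4} D(X)={2,3}: U {2,3,4}->{2}; X {2,3}->{3}
Constraint 3 (X < U) on D(X)={3} D(U)={2}: X {3}->{}; U {2}->{}
So after all 3 constraints: D(V) = {4,5,6}

Answer: {4,5,6}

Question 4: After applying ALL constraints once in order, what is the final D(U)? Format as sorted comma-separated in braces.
Constraint 1 (U + X = V) on D(U)={2,3,4,5,6} D(X)={2,3,5} D(V)={2,4,5,6}: U {2,3,4,5,6}->{2,3,4}; X {2,3,5}->{2,3}; V {2,4,5,6}->{4,5,6}
Constraint 2 (U < X) on D(U)={2,3,4} D(X)={2,3}: U {2,3,4}->{2}; X {2,3}->{3}
Constraint 3 (X < U) on D(X)={3} D(U)={2}: X {3}->{}; U {2}->{}
So after all 3 constraints: D(U) = {}

Answer: {}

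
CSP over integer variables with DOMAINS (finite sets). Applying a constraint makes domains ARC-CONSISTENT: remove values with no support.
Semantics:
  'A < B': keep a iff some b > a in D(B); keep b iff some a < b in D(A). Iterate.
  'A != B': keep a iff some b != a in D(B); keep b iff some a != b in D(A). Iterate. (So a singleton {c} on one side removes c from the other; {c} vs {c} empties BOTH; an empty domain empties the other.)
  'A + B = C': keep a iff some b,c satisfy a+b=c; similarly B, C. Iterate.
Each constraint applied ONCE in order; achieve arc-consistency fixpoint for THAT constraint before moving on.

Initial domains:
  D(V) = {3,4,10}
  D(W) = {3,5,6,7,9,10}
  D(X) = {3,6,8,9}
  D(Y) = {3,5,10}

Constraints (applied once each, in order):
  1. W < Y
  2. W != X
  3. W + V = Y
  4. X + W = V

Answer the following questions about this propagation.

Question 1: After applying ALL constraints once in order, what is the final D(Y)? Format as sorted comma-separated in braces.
Constraint 1 (W < Y) on D(W)={3,5,6,7,9,10} D(Y)={3,5,10}: W {3,5,6,7,9,10}->{3,5,6,7,9}; Y {3,5,10}->{5,10}
Constraint 2 (W != X) on D(W)={3,5,6,7,9} D(X)={3,6,8,9}: no change
Constraint 3 (W + V = Y) on D(W)={3,5,6,7,9} D(V)={3,4,10} D(Y)={5,10}: W {3,5,6,7,9}->{6,7}; V {3,4,10}->{3,4}; Y {5,10}->{10}
Constraint 4 (X + W = V) on D(X)={3,6,8,9} D(W)={6,7} D(V)={3,4}: X {3,6,8,9}->{}; W {6,7}->{}; V {3,4}->{}
So after all 4 constraints: D(Y) = {10}

Answer: {10}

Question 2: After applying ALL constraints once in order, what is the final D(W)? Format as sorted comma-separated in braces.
Answer: {}

Derivation:
Constraint 1 (W < Y) on D(W)={3,5,6,7,9,10} D(Y)={3,5,10}: W {3,5,6,7,9,10}->{3,5,6,7,9}; Y {3,5,10}->{5,10}
Constraint 2 (W != X) on D(W)={3,5,6,7,9} D(X)={3,6,8,9}: no change
Constraint 3 (W + V = Y) on D(W)={3,5,6,7,9} D(V)={3,4,10} D(Y)={5,10}: W {3,5,6,7,9}->{6,7}; V {3,4,10}->{3,4}; Y {5,10}->{10}
Constraint 4 (X + W = V) on D(X)={3,6,8,9} D(W)={6,7} D(V)={3,4}: X {3,6,8,9}->{}; W {6,7}->{}; V {3,4}->{}
So after all 4 constraints: D(W) = {}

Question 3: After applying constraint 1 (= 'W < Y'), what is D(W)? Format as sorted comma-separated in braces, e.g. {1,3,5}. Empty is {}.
Constraint 1 (W < Y) on D(W)={3,5,6,7,9,10} D(Y)={3,5,10}: W {3,5,6,7,9,10}->{3,5,6,7,9}; Y {3,5,10}->{5,10}
So after constraint 1: D(W) = {3,5,6,7,9}

Answer: {3,5,6,7,9}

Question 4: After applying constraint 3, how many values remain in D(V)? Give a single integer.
Answer: 2

Derivation:
Constraint 1 (W < Y) on D(W)={3,5,6,7,9,10} D(Y)={3,5,10}: W {3,5,6,7,9,10}->{3,5,6,7,9}; Y {3,5,10}->{5,10}
Constraint 2 (W != X) on D(W)={3,5,6,7,9} D(X)={3,6,8,9}: no change
Constraint 3 (W + V = Y) on D(W)={3,5,6,7,9} D(V)={3,4,10} D(Y)={5,10}: W {3,5,6,7,9}->{6,7}; V {3,4,10}->{3,4}; Y {5,10}->{10}
So after constraint 3: D(V)={3,4}, size = 2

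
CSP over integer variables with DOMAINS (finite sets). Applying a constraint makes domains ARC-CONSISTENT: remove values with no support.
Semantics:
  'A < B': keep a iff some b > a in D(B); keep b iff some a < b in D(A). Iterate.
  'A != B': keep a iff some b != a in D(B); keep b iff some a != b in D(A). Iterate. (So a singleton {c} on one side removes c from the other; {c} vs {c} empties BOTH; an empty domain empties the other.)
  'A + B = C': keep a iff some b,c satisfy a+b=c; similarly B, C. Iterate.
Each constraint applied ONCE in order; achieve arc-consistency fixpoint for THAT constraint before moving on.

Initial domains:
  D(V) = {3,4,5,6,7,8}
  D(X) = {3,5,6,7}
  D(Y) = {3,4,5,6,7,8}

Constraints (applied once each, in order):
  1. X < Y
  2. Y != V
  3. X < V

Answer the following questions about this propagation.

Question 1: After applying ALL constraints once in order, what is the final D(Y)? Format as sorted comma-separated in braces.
Answer: {4,5,6,7,8}

Derivation:
Constraint 1 (X < Y) on D(X)={3,5,6,7} D(Y)={3,4,5,6,7,8}: Y {3,4,5,6,7,8}->{4,5,6,7,8}
Constraint 2 (Y != V) on D(Y)={4,5,6,7,8} D(V)={3,4,5,6,7,8}: no change
Constraint 3 (X < V) on D(X)={3,5,6,7} D(V)={3,4,5,6,7,8}: V {3,4,5,6,7,8}->{4,5,6,7,8}
So after all 3 constraints: D(Y) = {4,5,6,7,8}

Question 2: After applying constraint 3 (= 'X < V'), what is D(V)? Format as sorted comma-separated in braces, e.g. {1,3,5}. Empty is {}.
Answer: {4,5,6,7,8}

Derivation:
Constraint 1 (X < Y) on D(X)={3,5,6,7} D(Y)={3,4,5,6,7,8}: Y {3,4,5,6,7,8}->{4,5,6,7,8}
Constraint 2 (Y != V) on D(Y)={4,5,6,7,8} D(V)={3,4,5,6,7,8}: no change
Constraint 3 (X < V) on D(X)={3,5,6,7} D(V)={3,4,5,6,7,8}: V {3,4,5,6,7,8}->{4,5,6,7,8}
So after constraint 3: D(V) = {4,5,6,7,8}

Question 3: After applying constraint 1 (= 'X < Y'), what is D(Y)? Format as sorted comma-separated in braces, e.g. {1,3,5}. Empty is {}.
Answer: {4,5,6,7,8}

Derivation:
Constraint 1 (X < Y) on D(X)={3,5,6,7} D(Y)={3,4,5,6,7,8}: Y {3,4,5,6,7,8}->{4,5,6,7,8}
So after constraint 1: D(Y) = {4,5,6,7,8}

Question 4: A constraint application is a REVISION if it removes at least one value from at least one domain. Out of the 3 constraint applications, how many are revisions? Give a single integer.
Constraint 1 (X < Y) on D(X)={3,5,6,7} D(Y)={3,4,5,6,7,8}: Y {3,4,5,6,7,8}->{4,5,6,7,8} => REVISION
Constraint 2 (Y != V) on D(Y)={4,5,6,7,8} D(V)={3,4,5,6,7,8}: no change => not a revision
Constraint 3 (X < V) on D(X)={3,5,6,7} D(V)={3,4,5,6,7,8}: V {3,4,5,6,7,8}->{4,5,6,7,8} => REVISION
Total revisions = 2

Answer: 2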